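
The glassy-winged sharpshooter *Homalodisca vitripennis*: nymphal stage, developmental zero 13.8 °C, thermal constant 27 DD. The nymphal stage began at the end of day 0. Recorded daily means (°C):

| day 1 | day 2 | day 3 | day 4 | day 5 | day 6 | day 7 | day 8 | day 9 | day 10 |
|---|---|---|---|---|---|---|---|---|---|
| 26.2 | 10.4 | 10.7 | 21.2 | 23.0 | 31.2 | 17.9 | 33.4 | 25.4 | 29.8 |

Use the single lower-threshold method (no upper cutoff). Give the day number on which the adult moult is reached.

Daily DD above 13.8 °C: 12.4, 0.0, 0.0, 7.4, 9.2, 17.4, 4.1, 19.6, 11.6, 16.0.
Cumulative: 12.4, 12.4, 12.4, 19.8, 29.0, 46.4, 50.5, 70.1, 81.7, 97.7.
The total first reaches 27 DD on day 5.

day 5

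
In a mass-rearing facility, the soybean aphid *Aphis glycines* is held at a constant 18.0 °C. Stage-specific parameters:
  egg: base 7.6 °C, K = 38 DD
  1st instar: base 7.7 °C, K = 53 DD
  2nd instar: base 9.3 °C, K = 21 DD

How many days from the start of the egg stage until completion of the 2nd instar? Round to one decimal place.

11.2 days

egg: 38 / (18.0 − 7.6) = 38 / 10.4 = 3.654 d.
1st instar: 53 / (18.0 − 7.7) = 53 / 10.3 = 5.146 d.
2nd instar: 21 / (18.0 − 9.3) = 21 / 8.7 = 2.414 d.
Sum = 11.213 ≈ 11.2 days.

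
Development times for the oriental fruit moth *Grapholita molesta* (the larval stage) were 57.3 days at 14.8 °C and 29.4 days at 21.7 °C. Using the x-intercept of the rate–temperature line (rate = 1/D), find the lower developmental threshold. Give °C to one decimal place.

7.5 °C

Equal thermal constants: D₁(T₁ − T_b) = D₂(T₂ − T_b).
57.3·(14.8 − T_b) = 29.4·(21.7 − T_b)
T_b = (57.3·14.8 − 29.4·21.7) / (57.3 − 29.4) = 210.06 / 27.9 = 7.529 °C ≈ 7.5 °C.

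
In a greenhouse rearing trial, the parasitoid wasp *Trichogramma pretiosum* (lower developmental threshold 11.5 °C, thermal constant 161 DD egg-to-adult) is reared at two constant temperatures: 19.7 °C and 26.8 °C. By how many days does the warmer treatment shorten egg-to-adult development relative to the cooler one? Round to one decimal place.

At 19.7 °C: 161 / (19.7 − 11.5) = 161 / 8.2 = 19.634 d.
At 26.8 °C: 161 / (26.8 − 11.5) = 161 / 15.3 = 10.523 d.
Difference = |19.634 − 10.523| = 9.111 ≈ 9.1 days.

9.1 days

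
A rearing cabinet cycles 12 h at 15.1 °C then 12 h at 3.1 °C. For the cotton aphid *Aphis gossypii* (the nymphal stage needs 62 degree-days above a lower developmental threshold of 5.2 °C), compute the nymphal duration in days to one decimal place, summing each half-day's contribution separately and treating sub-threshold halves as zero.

Day half: max(0, 15.1 − 5.2) × 0.5 = 9.9 × 0.5 = 4.95 DD.
Night half: max(0, 3.1 − 5.2) × 0.5 = 0.0 × 0.5 = 0.00 DD.
Per 24 h: 4.95 DD/day.
Duration = 62 / 4.95 = 12.525 ≈ 12.5 days.

12.5 days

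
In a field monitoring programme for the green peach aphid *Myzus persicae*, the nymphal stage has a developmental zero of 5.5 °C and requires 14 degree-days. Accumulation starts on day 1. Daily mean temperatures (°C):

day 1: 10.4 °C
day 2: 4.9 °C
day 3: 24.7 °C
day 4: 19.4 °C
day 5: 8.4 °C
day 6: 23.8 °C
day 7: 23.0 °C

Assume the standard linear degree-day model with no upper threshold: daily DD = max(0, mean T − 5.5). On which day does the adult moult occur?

day 3

Daily DD above 5.5 °C: 4.9, 0.0, 19.2, 13.9, 2.9, 18.3, 17.5.
Cumulative: 4.9, 4.9, 24.1, 38.0, 40.9, 59.2, 76.7.
The total first reaches 14 DD on day 3.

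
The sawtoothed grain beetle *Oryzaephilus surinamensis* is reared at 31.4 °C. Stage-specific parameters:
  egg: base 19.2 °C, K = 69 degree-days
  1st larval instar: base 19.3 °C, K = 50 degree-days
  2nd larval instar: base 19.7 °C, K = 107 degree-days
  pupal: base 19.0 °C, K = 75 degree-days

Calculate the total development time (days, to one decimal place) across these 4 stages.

25.0 days

egg: 69 / (31.4 − 19.2) = 69 / 12.2 = 5.656 d.
1st larval instar: 50 / (31.4 − 19.3) = 50 / 12.1 = 4.132 d.
2nd larval instar: 107 / (31.4 − 19.7) = 107 / 11.7 = 9.145 d.
pupal: 75 / (31.4 − 19.0) = 75 / 12.4 = 6.048 d.
Sum = 24.982 ≈ 25.0 days.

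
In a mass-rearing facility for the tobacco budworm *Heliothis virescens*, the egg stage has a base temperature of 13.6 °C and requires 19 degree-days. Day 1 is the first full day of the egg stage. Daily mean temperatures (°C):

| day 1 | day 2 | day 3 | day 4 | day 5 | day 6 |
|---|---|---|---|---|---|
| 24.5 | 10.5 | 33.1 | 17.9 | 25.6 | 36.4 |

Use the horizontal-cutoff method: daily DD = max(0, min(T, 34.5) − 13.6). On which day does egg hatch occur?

day 3

Daily DD above 13.6 °C (capped at 20.9): 10.9, 0.0, 19.5, 4.3, 12.0, 20.9.
Cumulative: 10.9, 10.9, 30.4, 34.7, 46.7, 67.6.
The total first reaches 19 DD on day 3.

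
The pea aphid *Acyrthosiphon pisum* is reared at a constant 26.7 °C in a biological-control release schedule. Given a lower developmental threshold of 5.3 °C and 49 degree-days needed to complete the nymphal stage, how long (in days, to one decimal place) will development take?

Daily accumulation = 26.7 − 5.3 = 21.4 DD/day.
Duration = 49 / 21.4 = 2.290 ≈ 2.3 days.

2.3 days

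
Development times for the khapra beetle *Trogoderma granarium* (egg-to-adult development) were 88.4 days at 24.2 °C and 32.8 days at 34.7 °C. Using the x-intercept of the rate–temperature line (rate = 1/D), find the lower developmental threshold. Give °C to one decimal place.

18.0 °C

Linear rate model ⇒ the product D·(T − T_b) is constant across temperatures.
88.4·(24.2 − T_b) = 32.8·(34.7 − T_b)
T_b = (88.4·24.2 − 32.8·34.7) / (88.4 − 32.8) = 1001.12 / 55.6 = 18.006 °C ≈ 18.0 °C.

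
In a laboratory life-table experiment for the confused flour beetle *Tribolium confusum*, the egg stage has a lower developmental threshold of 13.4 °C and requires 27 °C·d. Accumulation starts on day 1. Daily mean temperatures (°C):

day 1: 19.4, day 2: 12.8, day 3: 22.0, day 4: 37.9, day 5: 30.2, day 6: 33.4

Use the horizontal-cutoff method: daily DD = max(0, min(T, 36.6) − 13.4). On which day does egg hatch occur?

day 4

Daily DD above 13.4 °C (capped at 23.2): 6.0, 0.0, 8.6, 23.2, 16.8, 20.0.
Cumulative: 6.0, 6.0, 14.6, 37.8, 54.6, 74.6.
The total first reaches 27 DD on day 4.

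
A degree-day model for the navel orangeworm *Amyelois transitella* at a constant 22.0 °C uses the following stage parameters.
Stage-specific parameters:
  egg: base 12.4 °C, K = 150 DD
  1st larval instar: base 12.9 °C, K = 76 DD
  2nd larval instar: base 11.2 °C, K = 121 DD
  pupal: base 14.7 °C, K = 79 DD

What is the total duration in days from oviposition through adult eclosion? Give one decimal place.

46.0 days

egg: 150 / (22.0 − 12.4) = 150 / 9.6 = 15.625 d.
1st larval instar: 76 / (22.0 − 12.9) = 76 / 9.1 = 8.352 d.
2nd larval instar: 121 / (22.0 − 11.2) = 121 / 10.8 = 11.204 d.
pupal: 79 / (22.0 − 14.7) = 79 / 7.3 = 10.822 d.
Sum = 46.002 ≈ 46.0 days.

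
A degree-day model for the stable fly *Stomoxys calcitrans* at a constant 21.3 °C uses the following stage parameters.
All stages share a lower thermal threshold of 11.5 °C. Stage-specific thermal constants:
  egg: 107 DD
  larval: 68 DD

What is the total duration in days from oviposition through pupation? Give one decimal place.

17.9 days

Daily accumulation at 21.3 °C = 21.3 − 11.5 = 9.8 DD/day.
Total K = 107 + 68 = 175 DD.
Total duration = 175 / 9.8 = 17.857 ≈ 17.9 days.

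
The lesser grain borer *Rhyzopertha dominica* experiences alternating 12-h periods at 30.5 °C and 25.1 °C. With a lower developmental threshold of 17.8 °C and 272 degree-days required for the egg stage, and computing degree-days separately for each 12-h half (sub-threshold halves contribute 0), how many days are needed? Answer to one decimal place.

27.2 days

Day half: max(0, 30.5 − 17.8) × 0.5 = 12.7 × 0.5 = 6.35 DD.
Night half: max(0, 25.1 − 17.8) × 0.5 = 7.3 × 0.5 = 3.65 DD.
Per 24 h: 10.00 DD/day.
Duration = 272 / 10.00 = 27.200 ≈ 27.2 days.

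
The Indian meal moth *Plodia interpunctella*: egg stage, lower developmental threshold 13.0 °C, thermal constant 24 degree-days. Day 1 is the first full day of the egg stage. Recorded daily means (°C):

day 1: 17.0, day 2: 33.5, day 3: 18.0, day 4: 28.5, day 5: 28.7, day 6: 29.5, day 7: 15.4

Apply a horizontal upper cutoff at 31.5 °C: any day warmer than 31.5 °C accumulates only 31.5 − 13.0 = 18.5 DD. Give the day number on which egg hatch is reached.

Daily DD above 13.0 °C (capped at 18.5): 4.0, 18.5, 5.0, 15.5, 15.7, 16.5, 2.4.
Cumulative: 4.0, 22.5, 27.5, 43.0, 58.7, 75.2, 77.6.
The total first reaches 24 DD on day 3.

day 3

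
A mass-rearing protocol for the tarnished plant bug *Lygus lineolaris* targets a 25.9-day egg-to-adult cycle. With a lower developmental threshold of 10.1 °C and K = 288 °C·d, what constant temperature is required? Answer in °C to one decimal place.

21.2 °C

Required daily accumulation = 288 / 25.9 = 11.120 DD/day.
T = T_base + 11.120 = 10.1 + 11.120 = 21.220 ≈ 21.2 °C.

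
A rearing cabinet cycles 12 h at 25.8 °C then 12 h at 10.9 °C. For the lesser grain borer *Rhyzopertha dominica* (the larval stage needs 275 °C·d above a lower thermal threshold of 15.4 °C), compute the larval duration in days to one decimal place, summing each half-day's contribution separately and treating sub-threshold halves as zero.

52.9 days

Day half: max(0, 25.8 − 15.4) × 0.5 = 10.4 × 0.5 = 5.20 DD.
Night half: max(0, 10.9 − 15.4) × 0.5 = 0.0 × 0.5 = 0.00 DD.
Per 24 h: 5.20 DD/day.
Duration = 275 / 5.20 = 52.885 ≈ 52.9 days.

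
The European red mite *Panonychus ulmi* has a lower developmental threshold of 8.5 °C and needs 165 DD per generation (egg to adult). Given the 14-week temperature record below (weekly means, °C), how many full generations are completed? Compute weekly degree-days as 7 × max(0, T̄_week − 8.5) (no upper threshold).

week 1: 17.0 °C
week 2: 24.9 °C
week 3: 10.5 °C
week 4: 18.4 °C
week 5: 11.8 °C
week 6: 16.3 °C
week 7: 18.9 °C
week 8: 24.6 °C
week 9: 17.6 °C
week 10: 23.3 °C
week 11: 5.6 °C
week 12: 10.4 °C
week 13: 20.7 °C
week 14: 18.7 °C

Weekly DD (7 × max(0, T̄ − 8.5)): 59.5, 114.8, 14.0, 69.3, 23.1, 54.6, 72.8, 112.7, 63.7, 103.6, 0.0, 13.3, 85.4, 71.4.
Season total = 858.2 DD.
Complete generations = ⌊858.2 / 165⌋ = 5.

5 generations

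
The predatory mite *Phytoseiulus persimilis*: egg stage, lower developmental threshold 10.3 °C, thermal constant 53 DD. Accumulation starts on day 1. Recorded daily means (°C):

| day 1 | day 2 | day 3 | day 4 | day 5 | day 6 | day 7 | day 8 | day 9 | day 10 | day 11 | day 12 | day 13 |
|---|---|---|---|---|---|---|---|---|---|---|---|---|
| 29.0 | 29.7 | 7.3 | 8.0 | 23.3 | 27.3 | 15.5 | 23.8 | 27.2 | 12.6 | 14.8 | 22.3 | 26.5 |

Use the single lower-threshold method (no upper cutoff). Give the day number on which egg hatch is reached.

day 6

Daily DD above 10.3 °C: 18.7, 19.4, 0.0, 0.0, 13.0, 17.0, 5.2, 13.5, 16.9, 2.3, 4.5, 12.0, 16.2.
Cumulative: 18.7, 38.1, 38.1, 38.1, 51.1, 68.1, 73.3, 86.8, 103.7, 106.0, 110.5, 122.5, 138.7.
The total first reaches 53 DD on day 6.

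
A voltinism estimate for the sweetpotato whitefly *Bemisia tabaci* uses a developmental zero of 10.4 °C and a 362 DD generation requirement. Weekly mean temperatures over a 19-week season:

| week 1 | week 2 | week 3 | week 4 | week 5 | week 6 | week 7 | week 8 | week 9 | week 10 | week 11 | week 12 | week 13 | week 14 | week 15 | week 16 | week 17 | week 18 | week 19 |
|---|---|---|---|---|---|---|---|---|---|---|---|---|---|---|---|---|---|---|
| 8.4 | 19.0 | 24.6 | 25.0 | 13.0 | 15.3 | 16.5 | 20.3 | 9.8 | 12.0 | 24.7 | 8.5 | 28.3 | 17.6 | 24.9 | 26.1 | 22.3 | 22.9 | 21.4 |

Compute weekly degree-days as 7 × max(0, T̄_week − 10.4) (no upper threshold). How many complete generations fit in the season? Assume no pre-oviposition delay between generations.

Weekly DD (7 × max(0, T̄ − 10.4)): 0.0, 60.2, 99.4, 102.2, 18.2, 34.3, 42.7, 69.3, 0.0, 11.2, 100.1, 0.0, 125.3, 50.4, 101.5, 109.9, 83.3, 87.5, 77.0.
Season total = 1172.5 DD.
Complete generations = ⌊1172.5 / 362⌋ = 3.

3 generations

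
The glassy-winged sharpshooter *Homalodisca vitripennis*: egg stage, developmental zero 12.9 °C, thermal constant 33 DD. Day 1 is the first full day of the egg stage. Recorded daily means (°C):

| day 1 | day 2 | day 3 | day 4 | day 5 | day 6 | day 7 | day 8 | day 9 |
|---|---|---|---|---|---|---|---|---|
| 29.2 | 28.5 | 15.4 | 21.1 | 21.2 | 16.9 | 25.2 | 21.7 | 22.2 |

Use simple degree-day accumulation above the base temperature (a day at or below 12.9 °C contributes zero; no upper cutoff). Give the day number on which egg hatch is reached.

Daily DD above 12.9 °C: 16.3, 15.6, 2.5, 8.2, 8.3, 4.0, 12.3, 8.8, 9.3.
Cumulative: 16.3, 31.9, 34.4, 42.6, 50.9, 54.9, 67.2, 76.0, 85.3.
The total first reaches 33 DD on day 3.

day 3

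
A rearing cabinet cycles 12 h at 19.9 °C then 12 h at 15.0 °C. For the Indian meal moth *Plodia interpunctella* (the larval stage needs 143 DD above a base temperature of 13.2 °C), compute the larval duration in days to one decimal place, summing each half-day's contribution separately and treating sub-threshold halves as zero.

Day half: max(0, 19.9 − 13.2) × 0.5 = 6.7 × 0.5 = 3.35 DD.
Night half: max(0, 15.0 − 13.2) × 0.5 = 1.8 × 0.5 = 0.90 DD.
Per 24 h: 4.25 DD/day.
Duration = 143 / 4.25 = 33.647 ≈ 33.6 days.

33.6 days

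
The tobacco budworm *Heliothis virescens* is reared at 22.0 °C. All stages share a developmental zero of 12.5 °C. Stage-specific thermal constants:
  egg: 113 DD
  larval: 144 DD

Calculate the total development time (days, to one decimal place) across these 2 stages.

Daily accumulation at 22.0 °C = 22.0 − 12.5 = 9.5 DD/day.
Total K = 113 + 144 = 257 DD.
Total duration = 257 / 9.5 = 27.053 ≈ 27.1 days.

27.1 days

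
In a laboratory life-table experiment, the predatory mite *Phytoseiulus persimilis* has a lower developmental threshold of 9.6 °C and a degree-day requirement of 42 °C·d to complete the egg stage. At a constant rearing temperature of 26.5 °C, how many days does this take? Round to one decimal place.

Daily accumulation = 26.5 − 9.6 = 16.9 DD/day.
Duration = 42 / 16.9 = 2.485 ≈ 2.5 days.

2.5 days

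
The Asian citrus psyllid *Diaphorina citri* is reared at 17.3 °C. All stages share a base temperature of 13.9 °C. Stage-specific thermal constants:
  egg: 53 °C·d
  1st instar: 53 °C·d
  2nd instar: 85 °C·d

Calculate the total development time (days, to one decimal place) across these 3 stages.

56.2 days

Daily accumulation at 17.3 °C = 17.3 − 13.9 = 3.4 DD/day.
Total K = 53 + 53 + 85 = 191 DD.
Total duration = 191 / 3.4 = 56.176 ≈ 56.2 days.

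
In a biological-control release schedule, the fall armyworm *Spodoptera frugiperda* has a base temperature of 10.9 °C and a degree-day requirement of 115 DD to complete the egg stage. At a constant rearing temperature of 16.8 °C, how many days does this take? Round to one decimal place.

19.5 days

Daily accumulation = 16.8 − 10.9 = 5.9 DD/day.
Duration = 115 / 5.9 = 19.492 ≈ 19.5 days.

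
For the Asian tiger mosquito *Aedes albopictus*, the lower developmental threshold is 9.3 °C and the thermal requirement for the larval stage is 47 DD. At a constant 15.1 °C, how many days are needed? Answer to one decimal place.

8.1 days

Daily accumulation = 15.1 − 9.3 = 5.8 DD/day.
Duration = 47 / 5.8 = 8.103 ≈ 8.1 days.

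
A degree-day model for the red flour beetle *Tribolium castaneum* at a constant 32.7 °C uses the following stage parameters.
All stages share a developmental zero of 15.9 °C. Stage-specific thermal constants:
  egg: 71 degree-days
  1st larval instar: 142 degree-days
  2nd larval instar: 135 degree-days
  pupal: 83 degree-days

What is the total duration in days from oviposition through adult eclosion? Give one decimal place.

Daily accumulation at 32.7 °C = 32.7 − 15.9 = 16.8 DD/day.
Total K = 71 + 142 + 135 + 83 = 431 DD.
Total duration = 431 / 16.8 = 25.655 ≈ 25.7 days.

25.7 days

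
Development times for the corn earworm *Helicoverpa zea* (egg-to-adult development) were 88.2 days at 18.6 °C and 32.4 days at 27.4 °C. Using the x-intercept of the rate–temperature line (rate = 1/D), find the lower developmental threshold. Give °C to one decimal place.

13.5 °C

Under the model K = D·(T − T_b), so D₁·(T₁ − T_b) = D₂·(T₂ − T_b).
88.2·(18.6 − T_b) = 32.4·(27.4 − T_b)
T_b = (88.2·18.6 − 32.4·27.4) / (88.2 − 32.4) = 752.76 / 55.8 = 13.490 °C ≈ 13.5 °C.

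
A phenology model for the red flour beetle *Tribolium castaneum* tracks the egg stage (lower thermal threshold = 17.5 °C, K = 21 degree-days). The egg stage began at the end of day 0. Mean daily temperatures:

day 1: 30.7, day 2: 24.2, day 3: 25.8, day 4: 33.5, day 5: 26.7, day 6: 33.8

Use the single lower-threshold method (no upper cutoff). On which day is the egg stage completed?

day 3

Daily DD above 17.5 °C: 13.2, 6.7, 8.3, 16.0, 9.2, 16.3.
Cumulative: 13.2, 19.9, 28.2, 44.2, 53.4, 69.7.
The total first reaches 21 DD on day 3.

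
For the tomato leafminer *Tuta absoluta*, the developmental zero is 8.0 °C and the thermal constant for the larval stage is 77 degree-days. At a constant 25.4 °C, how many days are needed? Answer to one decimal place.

Daily accumulation = 25.4 − 8.0 = 17.4 DD/day.
Duration = 77 / 17.4 = 4.425 ≈ 4.4 days.

4.4 days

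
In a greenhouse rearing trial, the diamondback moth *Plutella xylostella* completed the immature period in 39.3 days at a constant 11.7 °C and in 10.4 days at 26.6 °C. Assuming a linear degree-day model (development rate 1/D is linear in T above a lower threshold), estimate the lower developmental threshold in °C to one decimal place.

Linear rate model ⇒ the product D·(T − T_b) is constant across temperatures.
39.3·(11.7 − T_b) = 10.4·(26.6 − T_b)
T_b = (39.3·11.7 − 10.4·26.6) / (39.3 − 10.4) = 183.17 / 28.9 = 6.338 °C ≈ 6.3 °C.

6.3 °C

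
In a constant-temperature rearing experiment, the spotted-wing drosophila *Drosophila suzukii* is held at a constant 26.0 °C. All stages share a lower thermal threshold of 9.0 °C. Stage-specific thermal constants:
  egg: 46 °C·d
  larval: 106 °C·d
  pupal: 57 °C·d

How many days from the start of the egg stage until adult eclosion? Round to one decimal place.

12.3 days

Daily accumulation at 26.0 °C = 26.0 − 9.0 = 17.0 DD/day.
Total K = 46 + 106 + 57 = 209 DD.
Total duration = 209 / 17.0 = 12.294 ≈ 12.3 days.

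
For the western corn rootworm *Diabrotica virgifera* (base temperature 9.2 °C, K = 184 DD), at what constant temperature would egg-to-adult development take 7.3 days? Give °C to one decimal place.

Required daily accumulation = 184 / 7.3 = 25.205 DD/day.
T = T_base + 25.205 = 9.2 + 25.205 = 34.405 ≈ 34.4 °C.

34.4 °C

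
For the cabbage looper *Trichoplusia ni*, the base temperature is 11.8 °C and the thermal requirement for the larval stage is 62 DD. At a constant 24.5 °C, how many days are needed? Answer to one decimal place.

Daily accumulation = 24.5 − 11.8 = 12.7 DD/day.
Duration = 62 / 12.7 = 4.882 ≈ 4.9 days.

4.9 days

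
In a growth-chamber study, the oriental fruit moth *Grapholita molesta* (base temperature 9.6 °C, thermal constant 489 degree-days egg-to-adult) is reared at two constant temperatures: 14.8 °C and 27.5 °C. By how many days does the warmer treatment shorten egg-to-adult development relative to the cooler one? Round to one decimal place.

At 14.8 °C: 489 / (14.8 − 9.6) = 489 / 5.2 = 94.038 d.
At 27.5 °C: 489 / (27.5 − 9.6) = 489 / 17.9 = 27.318 d.
Difference = |94.038 − 27.318| = 66.720 ≈ 66.7 days.

66.7 days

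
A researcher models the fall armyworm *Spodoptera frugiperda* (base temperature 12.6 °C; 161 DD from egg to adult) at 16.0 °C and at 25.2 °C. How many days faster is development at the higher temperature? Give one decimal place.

34.6 days

At 16.0 °C: 161 / (16.0 − 12.6) = 161 / 3.4 = 47.353 d.
At 25.2 °C: 161 / (25.2 − 12.6) = 161 / 12.6 = 12.778 d.
Difference = |47.353 − 12.778| = 34.575 ≈ 34.6 days.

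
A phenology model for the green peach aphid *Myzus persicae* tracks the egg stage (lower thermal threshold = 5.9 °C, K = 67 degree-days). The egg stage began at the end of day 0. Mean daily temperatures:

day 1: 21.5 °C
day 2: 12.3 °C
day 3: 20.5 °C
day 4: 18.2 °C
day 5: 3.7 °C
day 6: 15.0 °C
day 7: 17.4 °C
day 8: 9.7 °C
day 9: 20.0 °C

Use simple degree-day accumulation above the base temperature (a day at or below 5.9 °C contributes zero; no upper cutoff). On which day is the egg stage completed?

Daily DD above 5.9 °C: 15.6, 6.4, 14.6, 12.3, 0.0, 9.1, 11.5, 3.8, 14.1.
Cumulative: 15.6, 22.0, 36.6, 48.9, 48.9, 58.0, 69.5, 73.3, 87.4.
The total first reaches 67 DD on day 7.

day 7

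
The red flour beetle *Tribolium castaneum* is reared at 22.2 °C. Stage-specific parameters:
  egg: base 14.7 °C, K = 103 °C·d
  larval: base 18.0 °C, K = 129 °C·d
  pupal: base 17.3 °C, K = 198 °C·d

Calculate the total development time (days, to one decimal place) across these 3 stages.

84.9 days

egg: 103 / (22.2 − 14.7) = 103 / 7.5 = 13.733 d.
larval: 129 / (22.2 − 18.0) = 129 / 4.2 = 30.714 d.
pupal: 198 / (22.2 − 17.3) = 198 / 4.9 = 40.408 d.
Sum = 84.856 ≈ 84.9 days.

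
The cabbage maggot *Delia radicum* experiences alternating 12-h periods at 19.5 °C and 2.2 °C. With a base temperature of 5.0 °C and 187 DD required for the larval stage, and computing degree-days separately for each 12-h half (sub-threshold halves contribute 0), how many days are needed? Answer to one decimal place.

Day half: max(0, 19.5 − 5.0) × 0.5 = 14.5 × 0.5 = 7.25 DD.
Night half: max(0, 2.2 − 5.0) × 0.5 = 0.0 × 0.5 = 0.00 DD.
Per 24 h: 7.25 DD/day.
Duration = 187 / 7.25 = 25.793 ≈ 25.8 days.

25.8 days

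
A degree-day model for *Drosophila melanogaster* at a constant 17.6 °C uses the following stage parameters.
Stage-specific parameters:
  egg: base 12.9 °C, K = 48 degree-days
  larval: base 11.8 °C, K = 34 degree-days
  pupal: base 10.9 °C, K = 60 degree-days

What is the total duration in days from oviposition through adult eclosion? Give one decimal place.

egg: 48 / (17.6 − 12.9) = 48 / 4.7 = 10.213 d.
larval: 34 / (17.6 − 11.8) = 34 / 5.8 = 5.862 d.
pupal: 60 / (17.6 − 10.9) = 60 / 6.7 = 8.955 d.
Sum = 25.030 ≈ 25.0 days.

25.0 days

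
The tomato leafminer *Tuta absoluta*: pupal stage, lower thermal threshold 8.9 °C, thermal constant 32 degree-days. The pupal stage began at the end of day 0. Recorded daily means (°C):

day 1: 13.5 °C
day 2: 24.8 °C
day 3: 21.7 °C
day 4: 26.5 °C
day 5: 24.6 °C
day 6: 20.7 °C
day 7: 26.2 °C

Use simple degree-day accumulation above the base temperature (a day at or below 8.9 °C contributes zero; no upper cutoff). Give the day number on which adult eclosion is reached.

Daily DD above 8.9 °C: 4.6, 15.9, 12.8, 17.6, 15.7, 11.8, 17.3.
Cumulative: 4.6, 20.5, 33.3, 50.9, 66.6, 78.4, 95.7.
The total first reaches 32 DD on day 3.

day 3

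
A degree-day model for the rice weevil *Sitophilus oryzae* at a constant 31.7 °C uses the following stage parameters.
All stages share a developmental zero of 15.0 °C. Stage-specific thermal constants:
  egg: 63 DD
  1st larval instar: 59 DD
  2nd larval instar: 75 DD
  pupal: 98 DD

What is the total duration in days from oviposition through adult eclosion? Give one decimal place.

Daily accumulation at 31.7 °C = 31.7 − 15.0 = 16.7 DD/day.
Total K = 63 + 59 + 75 + 98 = 295 DD.
Total duration = 295 / 16.7 = 17.665 ≈ 17.7 days.

17.7 days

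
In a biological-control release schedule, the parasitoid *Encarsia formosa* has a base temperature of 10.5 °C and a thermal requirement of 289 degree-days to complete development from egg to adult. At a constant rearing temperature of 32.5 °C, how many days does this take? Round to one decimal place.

13.1 days

Daily accumulation = 32.5 − 10.5 = 22.0 DD/day.
Duration = 289 / 22.0 = 13.136 ≈ 13.1 days.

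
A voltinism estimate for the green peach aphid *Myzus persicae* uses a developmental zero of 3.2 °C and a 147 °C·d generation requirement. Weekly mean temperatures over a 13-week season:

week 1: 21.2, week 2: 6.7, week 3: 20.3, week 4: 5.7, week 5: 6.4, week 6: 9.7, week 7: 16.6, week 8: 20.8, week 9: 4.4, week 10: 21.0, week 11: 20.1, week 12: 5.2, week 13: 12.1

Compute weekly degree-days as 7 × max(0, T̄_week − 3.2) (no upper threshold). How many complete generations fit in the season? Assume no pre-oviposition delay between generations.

Weekly DD (7 × max(0, T̄ − 3.2)): 126.0, 24.5, 119.7, 17.5, 22.4, 45.5, 93.8, 123.2, 8.4, 124.6, 118.3, 14.0, 62.3.
Season total = 900.2 DD.
Complete generations = ⌊900.2 / 147⌋ = 6.

6 generations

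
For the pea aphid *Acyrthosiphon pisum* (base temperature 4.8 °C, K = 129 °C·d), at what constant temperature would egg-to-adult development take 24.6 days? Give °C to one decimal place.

Required daily accumulation = 129 / 24.6 = 5.244 DD/day.
T = T_base + 5.244 = 4.8 + 5.244 = 10.044 ≈ 10.0 °C.

10.0 °C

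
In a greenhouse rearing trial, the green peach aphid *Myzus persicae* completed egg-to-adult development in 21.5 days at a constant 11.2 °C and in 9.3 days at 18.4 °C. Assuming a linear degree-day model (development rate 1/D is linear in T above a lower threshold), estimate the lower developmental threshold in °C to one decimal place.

Equal thermal constants: D₁(T₁ − T_b) = D₂(T₂ − T_b).
21.5·(11.2 − T_b) = 9.3·(18.4 − T_b)
T_b = (21.5·11.2 − 9.3·18.4) / (21.5 − 9.3) = 69.68 / 12.2 = 5.711 °C ≈ 5.7 °C.

5.7 °C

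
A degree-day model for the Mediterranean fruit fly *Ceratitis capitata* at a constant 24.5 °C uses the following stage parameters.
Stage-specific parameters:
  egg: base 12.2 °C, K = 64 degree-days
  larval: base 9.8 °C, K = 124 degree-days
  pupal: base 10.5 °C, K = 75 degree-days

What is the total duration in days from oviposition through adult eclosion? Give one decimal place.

19.0 days

egg: 64 / (24.5 − 12.2) = 64 / 12.3 = 5.203 d.
larval: 124 / (24.5 − 9.8) = 124 / 14.7 = 8.435 d.
pupal: 75 / (24.5 − 10.5) = 75 / 14.0 = 5.357 d.
Sum = 18.996 ≈ 19.0 days.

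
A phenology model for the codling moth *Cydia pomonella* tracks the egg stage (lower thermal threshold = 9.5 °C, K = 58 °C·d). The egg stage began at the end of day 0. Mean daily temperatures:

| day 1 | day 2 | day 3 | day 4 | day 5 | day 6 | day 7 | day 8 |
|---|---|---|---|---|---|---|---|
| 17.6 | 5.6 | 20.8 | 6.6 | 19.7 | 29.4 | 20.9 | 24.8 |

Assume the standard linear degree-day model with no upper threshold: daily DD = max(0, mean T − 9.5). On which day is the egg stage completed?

day 7

Daily DD above 9.5 °C: 8.1, 0.0, 11.3, 0.0, 10.2, 19.9, 11.4, 15.3.
Cumulative: 8.1, 8.1, 19.4, 19.4, 29.6, 49.5, 60.9, 76.2.
The total first reaches 58 DD on day 7.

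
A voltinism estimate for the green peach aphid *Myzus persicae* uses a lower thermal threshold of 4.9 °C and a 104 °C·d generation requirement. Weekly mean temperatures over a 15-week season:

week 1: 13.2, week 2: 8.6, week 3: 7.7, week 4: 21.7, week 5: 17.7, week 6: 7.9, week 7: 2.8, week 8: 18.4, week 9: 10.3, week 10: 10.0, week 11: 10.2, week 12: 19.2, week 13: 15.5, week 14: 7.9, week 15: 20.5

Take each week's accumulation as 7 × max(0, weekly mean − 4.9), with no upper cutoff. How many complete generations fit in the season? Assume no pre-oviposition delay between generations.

Weekly DD (7 × max(0, T̄ − 4.9)): 58.1, 25.9, 19.6, 117.6, 89.6, 21.0, 0.0, 94.5, 37.8, 35.7, 37.1, 100.1, 74.2, 21.0, 109.2.
Season total = 841.4 DD.
Complete generations = ⌊841.4 / 104⌋ = 8.

8 generations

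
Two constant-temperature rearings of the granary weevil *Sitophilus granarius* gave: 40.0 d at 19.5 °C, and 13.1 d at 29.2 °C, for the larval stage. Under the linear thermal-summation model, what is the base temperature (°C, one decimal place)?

Under the model K = D·(T − T_b), so D₁·(T₁ − T_b) = D₂·(T₂ − T_b).
40.0·(19.5 − T_b) = 13.1·(29.2 − T_b)
T_b = (40.0·19.5 − 13.1·29.2) / (40.0 − 13.1) = 397.48 / 26.9 = 14.776 °C ≈ 14.8 °C.

14.8 °C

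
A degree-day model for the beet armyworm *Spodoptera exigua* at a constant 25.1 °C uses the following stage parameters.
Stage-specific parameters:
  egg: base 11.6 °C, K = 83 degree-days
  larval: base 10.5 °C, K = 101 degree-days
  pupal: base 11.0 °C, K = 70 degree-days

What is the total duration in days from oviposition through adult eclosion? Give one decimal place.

egg: 83 / (25.1 − 11.6) = 83 / 13.5 = 6.148 d.
larval: 101 / (25.1 − 10.5) = 101 / 14.6 = 6.918 d.
pupal: 70 / (25.1 − 11.0) = 70 / 14.1 = 4.965 d.
Sum = 18.030 ≈ 18.0 days.

18.0 days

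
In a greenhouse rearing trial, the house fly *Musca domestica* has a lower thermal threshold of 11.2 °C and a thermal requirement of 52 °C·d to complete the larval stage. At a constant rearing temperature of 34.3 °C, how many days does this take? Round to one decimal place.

2.3 days

Daily accumulation = 34.3 − 11.2 = 23.1 DD/day.
Duration = 52 / 23.1 = 2.251 ≈ 2.3 days.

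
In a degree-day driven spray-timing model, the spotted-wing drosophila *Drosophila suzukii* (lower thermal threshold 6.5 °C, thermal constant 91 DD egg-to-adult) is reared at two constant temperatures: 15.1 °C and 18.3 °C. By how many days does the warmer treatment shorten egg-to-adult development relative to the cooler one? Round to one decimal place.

2.9 days

At 15.1 °C: 91 / (15.1 − 6.5) = 91 / 8.6 = 10.581 d.
At 18.3 °C: 91 / (18.3 − 6.5) = 91 / 11.8 = 7.712 d.
Difference = |10.581 − 7.712| = 2.870 ≈ 2.9 days.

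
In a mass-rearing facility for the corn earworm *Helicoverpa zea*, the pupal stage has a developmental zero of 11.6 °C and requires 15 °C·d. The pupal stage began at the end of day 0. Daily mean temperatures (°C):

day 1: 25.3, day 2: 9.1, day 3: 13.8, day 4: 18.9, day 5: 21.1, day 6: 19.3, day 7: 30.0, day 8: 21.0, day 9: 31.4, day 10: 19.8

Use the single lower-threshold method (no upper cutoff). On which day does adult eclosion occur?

day 3

Daily DD above 11.6 °C: 13.7, 0.0, 2.2, 7.3, 9.5, 7.7, 18.4, 9.4, 19.8, 8.2.
Cumulative: 13.7, 13.7, 15.9, 23.2, 32.7, 40.4, 58.8, 68.2, 88.0, 96.2.
The total first reaches 15 DD on day 3.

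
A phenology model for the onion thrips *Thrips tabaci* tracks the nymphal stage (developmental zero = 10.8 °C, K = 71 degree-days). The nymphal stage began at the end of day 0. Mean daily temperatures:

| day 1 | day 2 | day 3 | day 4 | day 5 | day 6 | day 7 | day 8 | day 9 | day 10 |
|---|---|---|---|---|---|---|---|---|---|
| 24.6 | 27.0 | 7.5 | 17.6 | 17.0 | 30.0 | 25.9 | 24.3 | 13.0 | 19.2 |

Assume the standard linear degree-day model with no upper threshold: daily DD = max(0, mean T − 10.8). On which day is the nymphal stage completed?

Daily DD above 10.8 °C: 13.8, 16.2, 0.0, 6.8, 6.2, 19.2, 15.1, 13.5, 2.2, 8.4.
Cumulative: 13.8, 30.0, 30.0, 36.8, 43.0, 62.2, 77.3, 90.8, 93.0, 101.4.
The total first reaches 71 DD on day 7.

day 7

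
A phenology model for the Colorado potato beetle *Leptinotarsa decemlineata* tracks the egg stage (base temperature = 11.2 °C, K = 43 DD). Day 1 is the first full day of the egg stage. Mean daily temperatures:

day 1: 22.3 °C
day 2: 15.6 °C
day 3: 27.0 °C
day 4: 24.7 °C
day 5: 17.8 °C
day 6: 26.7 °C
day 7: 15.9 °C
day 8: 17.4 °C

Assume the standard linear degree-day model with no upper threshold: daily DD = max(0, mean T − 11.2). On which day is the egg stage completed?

day 4

Daily DD above 11.2 °C: 11.1, 4.4, 15.8, 13.5, 6.6, 15.5, 4.7, 6.2.
Cumulative: 11.1, 15.5, 31.3, 44.8, 51.4, 66.9, 71.6, 77.8.
The total first reaches 43 DD on day 4.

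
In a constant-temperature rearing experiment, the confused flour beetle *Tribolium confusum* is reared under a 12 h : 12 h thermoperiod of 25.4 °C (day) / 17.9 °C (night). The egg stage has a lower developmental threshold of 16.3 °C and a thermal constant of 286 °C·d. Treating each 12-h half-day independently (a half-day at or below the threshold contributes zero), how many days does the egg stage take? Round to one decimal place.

Day half: max(0, 25.4 − 16.3) × 0.5 = 9.1 × 0.5 = 4.55 DD.
Night half: max(0, 17.9 − 16.3) × 0.5 = 1.6 × 0.5 = 0.80 DD.
Per 24 h: 5.35 DD/day.
Duration = 286 / 5.35 = 53.458 ≈ 53.5 days.

53.5 days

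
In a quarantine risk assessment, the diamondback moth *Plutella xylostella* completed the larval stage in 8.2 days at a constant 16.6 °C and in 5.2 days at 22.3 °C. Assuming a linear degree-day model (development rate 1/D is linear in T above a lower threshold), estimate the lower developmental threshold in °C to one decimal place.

Under the model K = D·(T − T_b), so D₁·(T₁ − T_b) = D₂·(T₂ − T_b).
8.2·(16.6 − T_b) = 5.2·(22.3 − T_b)
T_b = (8.2·16.6 − 5.2·22.3) / (8.2 − 5.2) = 20.16 / 3.0 = 6.720 °C ≈ 6.7 °C.

6.7 °C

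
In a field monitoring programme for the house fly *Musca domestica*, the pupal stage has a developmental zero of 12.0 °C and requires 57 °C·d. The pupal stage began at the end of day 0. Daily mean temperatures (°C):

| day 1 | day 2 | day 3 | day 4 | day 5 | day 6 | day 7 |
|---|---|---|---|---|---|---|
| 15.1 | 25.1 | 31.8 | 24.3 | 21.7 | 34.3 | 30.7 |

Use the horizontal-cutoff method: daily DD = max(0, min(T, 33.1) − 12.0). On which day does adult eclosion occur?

Daily DD above 12.0 °C (capped at 21.1): 3.1, 13.1, 19.8, 12.3, 9.7, 21.1, 18.7.
Cumulative: 3.1, 16.2, 36.0, 48.3, 58.0, 79.1, 97.8.
The total first reaches 57 DD on day 5.

day 5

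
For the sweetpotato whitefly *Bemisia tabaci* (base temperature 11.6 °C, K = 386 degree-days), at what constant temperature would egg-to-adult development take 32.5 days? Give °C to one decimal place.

23.5 °C

Required daily accumulation = 386 / 32.5 = 11.877 DD/day.
T = T_base + 11.877 = 11.6 + 11.877 = 23.477 ≈ 23.5 °C.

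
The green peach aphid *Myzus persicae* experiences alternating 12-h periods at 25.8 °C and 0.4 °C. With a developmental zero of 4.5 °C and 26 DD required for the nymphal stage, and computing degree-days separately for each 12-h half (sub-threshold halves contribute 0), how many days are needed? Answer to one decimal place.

2.4 days

Day half: max(0, 25.8 − 4.5) × 0.5 = 21.3 × 0.5 = 10.65 DD.
Night half: max(0, 0.4 − 4.5) × 0.5 = 0.0 × 0.5 = 0.00 DD.
Per 24 h: 10.65 DD/day.
Duration = 26 / 10.65 = 2.441 ≈ 2.4 days.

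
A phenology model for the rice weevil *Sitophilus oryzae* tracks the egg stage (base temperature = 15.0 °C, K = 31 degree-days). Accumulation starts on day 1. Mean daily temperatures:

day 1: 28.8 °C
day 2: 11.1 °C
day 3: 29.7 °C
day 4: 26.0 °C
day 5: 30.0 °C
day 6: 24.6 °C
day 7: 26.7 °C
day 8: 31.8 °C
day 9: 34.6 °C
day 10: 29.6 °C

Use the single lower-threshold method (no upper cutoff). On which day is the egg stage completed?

day 4

Daily DD above 15.0 °C: 13.8, 0.0, 14.7, 11.0, 15.0, 9.6, 11.7, 16.8, 19.6, 14.6.
Cumulative: 13.8, 13.8, 28.5, 39.5, 54.5, 64.1, 75.8, 92.6, 112.2, 126.8.
The total first reaches 31 DD on day 4.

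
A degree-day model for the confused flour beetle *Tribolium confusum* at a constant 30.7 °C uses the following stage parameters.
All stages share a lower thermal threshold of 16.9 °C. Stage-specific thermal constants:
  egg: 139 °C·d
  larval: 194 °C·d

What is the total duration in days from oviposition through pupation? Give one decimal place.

24.1 days

Daily accumulation at 30.7 °C = 30.7 − 16.9 = 13.8 DD/day.
Total K = 139 + 194 = 333 DD.
Total duration = 333 / 13.8 = 24.130 ≈ 24.1 days.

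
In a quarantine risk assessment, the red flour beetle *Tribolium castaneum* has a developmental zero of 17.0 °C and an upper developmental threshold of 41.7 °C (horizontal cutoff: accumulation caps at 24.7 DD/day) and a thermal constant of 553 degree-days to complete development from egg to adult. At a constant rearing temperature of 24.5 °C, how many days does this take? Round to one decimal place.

Daily accumulation = 24.5 − 17.0 = 7.5 DD/day.
Duration = 553 / 7.5 = 73.733 ≈ 73.7 days.

73.7 days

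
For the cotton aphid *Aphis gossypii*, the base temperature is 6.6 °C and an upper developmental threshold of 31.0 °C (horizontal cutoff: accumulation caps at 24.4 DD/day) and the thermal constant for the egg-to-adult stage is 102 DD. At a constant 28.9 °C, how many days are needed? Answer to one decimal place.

Daily accumulation = 28.9 − 6.6 = 22.3 DD/day.
Duration = 102 / 22.3 = 4.574 ≈ 4.6 days.

4.6 days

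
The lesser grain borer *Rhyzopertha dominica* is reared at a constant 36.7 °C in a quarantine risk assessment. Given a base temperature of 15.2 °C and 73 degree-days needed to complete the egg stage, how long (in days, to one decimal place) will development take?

Daily accumulation = 36.7 − 15.2 = 21.5 DD/day.
Duration = 73 / 21.5 = 3.395 ≈ 3.4 days.

3.4 days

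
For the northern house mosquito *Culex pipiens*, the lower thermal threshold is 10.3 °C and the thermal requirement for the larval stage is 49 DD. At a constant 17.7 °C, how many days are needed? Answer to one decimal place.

Daily accumulation = 17.7 − 10.3 = 7.4 DD/day.
Duration = 49 / 7.4 = 6.622 ≈ 6.6 days.

6.6 days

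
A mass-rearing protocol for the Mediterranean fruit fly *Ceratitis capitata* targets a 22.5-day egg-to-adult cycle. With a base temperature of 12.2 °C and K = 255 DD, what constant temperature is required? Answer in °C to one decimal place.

Required daily accumulation = 255 / 22.5 = 11.333 DD/day.
T = T_base + 11.333 = 12.2 + 11.333 = 23.533 ≈ 23.5 °C.

23.5 °C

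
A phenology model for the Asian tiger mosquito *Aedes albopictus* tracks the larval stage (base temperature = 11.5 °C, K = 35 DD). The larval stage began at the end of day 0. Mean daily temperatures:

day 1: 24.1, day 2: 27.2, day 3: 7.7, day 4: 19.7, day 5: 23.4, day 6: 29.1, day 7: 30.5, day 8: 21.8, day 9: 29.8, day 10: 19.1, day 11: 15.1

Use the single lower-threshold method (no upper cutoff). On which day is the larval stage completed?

Daily DD above 11.5 °C: 12.6, 15.7, 0.0, 8.2, 11.9, 17.6, 19.0, 10.3, 18.3, 7.6, 3.6.
Cumulative: 12.6, 28.3, 28.3, 36.5, 48.4, 66.0, 85.0, 95.3, 113.6, 121.2, 124.8.
The total first reaches 35 DD on day 4.

day 4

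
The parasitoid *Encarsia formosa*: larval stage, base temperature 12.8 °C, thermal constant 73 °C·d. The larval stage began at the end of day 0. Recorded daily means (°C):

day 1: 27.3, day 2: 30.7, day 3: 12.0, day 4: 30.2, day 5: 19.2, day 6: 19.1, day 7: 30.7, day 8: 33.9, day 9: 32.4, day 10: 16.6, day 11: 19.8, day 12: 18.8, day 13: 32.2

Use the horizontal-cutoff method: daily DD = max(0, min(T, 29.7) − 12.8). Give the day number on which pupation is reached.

day 7

Daily DD above 12.8 °C (capped at 16.9): 14.5, 16.9, 0.0, 16.9, 6.4, 6.3, 16.9, 16.9, 16.9, 3.8, 7.0, 6.0, 16.9.
Cumulative: 14.5, 31.4, 31.4, 48.3, 54.7, 61.0, 77.9, 94.8, 111.7, 115.5, 122.5, 128.5, 145.4.
The total first reaches 73 DD on day 7.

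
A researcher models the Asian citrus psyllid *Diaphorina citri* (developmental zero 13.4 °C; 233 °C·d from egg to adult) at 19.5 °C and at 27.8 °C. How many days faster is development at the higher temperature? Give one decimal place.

At 19.5 °C: 233 / (19.5 − 13.4) = 233 / 6.1 = 38.197 d.
At 27.8 °C: 233 / (27.8 − 13.4) = 233 / 14.4 = 16.181 d.
Difference = |38.197 − 16.181| = 22.016 ≈ 22.0 days.

22.0 days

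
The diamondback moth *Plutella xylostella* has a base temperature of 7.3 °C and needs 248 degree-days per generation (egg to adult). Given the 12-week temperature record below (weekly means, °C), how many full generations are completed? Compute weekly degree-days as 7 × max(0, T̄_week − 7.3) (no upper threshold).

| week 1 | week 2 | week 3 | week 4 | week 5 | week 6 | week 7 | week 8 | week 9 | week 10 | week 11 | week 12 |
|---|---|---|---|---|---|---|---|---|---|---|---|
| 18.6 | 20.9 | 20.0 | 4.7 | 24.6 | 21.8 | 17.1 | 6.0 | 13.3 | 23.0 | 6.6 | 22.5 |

3 generations

Weekly DD (7 × max(0, T̄ − 7.3)): 79.1, 95.2, 88.9, 0.0, 121.1, 101.5, 68.6, 0.0, 42.0, 109.9, 0.0, 106.4.
Season total = 812.7 DD.
Complete generations = ⌊812.7 / 248⌋ = 3.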